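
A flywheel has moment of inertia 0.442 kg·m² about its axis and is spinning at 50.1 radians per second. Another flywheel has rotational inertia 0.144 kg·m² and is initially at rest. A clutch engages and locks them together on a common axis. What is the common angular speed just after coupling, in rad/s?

|ω_f| ≈ 37.8 rad/s

No external torque acts about the common axis, so total angular momentum is conserved.
Taking A's sense as positive: L = (0.4420)(50.1) = 22.14 kg·m²·rad/s.
Combined I = 0.4420 + 0.1440 = 0.5860 kg·m².
ω_f = L / I = 22.14 / 0.5860 = 37.79 rad/s.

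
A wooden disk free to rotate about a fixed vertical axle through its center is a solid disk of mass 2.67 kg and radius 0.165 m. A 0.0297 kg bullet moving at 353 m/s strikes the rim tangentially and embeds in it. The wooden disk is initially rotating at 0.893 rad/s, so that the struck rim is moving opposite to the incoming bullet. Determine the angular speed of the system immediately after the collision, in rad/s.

The axle reaction passes through the axle and exerts no torque about it; angular momentum about the axle is conserved through the impact.
I_p = ½(2.67)(0.165)² = 0.03635 kg·m². Taking the sense of the bullet's angular momentum as positive, L_{bullet} = m v R = (0.0297)(353)(0.165) = 1.730 kg·m²/s.
L_i = −I_p ω_p + m v R = −(0.03635)(0.893) + 1.730 = 1.697 kg·m²/s.
After sticking, I_f = I_p + m R² = 0.03635 + (0.0297)(0.165)² = 0.03715 kg·m².
ω_f = L_i / I_f = 1.697 / 0.03715 = 45.69 rad/s.

|ω_f| ≈ 45.7 rad/s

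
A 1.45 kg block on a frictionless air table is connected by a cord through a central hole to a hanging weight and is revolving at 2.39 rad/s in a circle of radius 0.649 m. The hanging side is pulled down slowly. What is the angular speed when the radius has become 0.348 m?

No torque about the axis ⇒ m r₁² ω₁ = m r₂² ω₂.
ω₂ = ω₁ (r₁/r₂)² = (2.39)(0.649/0.348)² = 8.312 rad/s.

ω₂ ≈ 8.31 rad/s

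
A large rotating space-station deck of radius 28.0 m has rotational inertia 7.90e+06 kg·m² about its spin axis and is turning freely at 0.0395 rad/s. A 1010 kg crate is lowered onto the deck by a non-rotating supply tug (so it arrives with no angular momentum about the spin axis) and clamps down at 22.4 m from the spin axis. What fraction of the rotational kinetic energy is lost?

fraction ≈ 0.0603

The added mass arrives with no angular momentum about the spin axis, and any external torque about the spin axis is negligible, so the system's angular momentum is conserved.
Added inertia Σmr² = (1010)(22.4)² = 5.068e+05 kg·m²; I_f = 7.900e+06 + 5.068e+05 = 8.407e+06 kg·m².
ω_f = I_p ω_i / I_f = (7.900e+06)(0.0395) / 8.407e+06 = 0.03712 rad/s.
KE_i = ½(7.900e+06)(0.03950 rad/s)² = 6163 J; KE_f = ½(8.407e+06)(0.03712)² = 5791 J.
Fraction lost = 0.06028.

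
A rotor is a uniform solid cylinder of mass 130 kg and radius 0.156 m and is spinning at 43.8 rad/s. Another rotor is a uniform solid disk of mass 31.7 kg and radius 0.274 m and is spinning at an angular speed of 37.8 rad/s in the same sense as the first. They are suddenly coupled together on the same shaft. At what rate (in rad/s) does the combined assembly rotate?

|ω_f| ≈ 41.2 rad/s

No external torque acts about the common axis, so total angular momentum is conserved.
Moments of inertia: I_A = ½(130)(0.156)² = 1.582 kg·m²; I_B = ½(31.7)(0.274)² = 1.190 kg·m².
Taking A's sense as positive: L = (1.582)(43.8) + (1.190)(37.8) = 114.3 kg·m²·rad/s.
Combined I = 1.582 + 1.190 = 2.772 kg·m².
ω_f = L / I = 114.3 / 2.772 = 41.22 rad/s.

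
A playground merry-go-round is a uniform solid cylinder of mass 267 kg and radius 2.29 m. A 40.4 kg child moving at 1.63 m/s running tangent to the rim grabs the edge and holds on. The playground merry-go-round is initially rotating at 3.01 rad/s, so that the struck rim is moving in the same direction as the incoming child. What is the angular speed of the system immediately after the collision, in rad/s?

About the axle the impulsive forces during the collision are internal, so angular momentum about that axis is conserved.
I_p = ½(267)(2.29)² = 700.1 kg·m². Taking the sense of the child's angular momentum as positive, L_{child} = m v R = (40.4)(1.63)(2.29) = 150.8 kg·m²/s.
L_i = +I_p ω_p + m v R = +(700.1)(3.01) + 150.8 = 2258 kg·m²/s.
After sticking, I_f = I_p + m R² = 700.1 + (40.4)(2.29)² = 911.9 kg·m².
ω_f = L_i / I_f = 2258 / 911.9 = 2.476 rad/s.

|ω_f| ≈ 2.48 rad/s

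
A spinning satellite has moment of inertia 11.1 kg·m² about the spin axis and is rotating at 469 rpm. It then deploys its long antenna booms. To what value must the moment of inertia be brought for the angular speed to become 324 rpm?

I₂ ≈ 16.1 kg·m²

No external torque acts about the spin axis, so angular momentum is conserved.
I₂ = I₁ω₁ / ω₂ = (11.1)(469) / (324) = 16.07 kg·m².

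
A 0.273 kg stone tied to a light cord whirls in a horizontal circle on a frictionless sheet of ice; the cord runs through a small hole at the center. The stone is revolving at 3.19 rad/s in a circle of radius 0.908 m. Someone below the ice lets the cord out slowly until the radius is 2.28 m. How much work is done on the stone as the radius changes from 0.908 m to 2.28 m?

The constraining force is radial, so m r² ω about the center is conserved.
ω₂ = ω₁ (r₁/r₂)² = (3.19)(0.908/2.28)² = 0.5059 rad/s.
W = ΔKE = ½m(v₂² − v₁²) = -0.9636 J.

W ≈ -0.964 J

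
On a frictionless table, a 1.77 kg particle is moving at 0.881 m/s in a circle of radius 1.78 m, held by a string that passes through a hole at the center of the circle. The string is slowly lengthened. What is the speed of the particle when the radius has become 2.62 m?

v₂ ≈ 0.599 m/s

Central (radial) force ⇒ zero torque about the center ⇒ m v r is constant.
v₂ = v₁ r₁ / r₂ = (0.881)(1.78) / (2.62) = 0.5985 m/s.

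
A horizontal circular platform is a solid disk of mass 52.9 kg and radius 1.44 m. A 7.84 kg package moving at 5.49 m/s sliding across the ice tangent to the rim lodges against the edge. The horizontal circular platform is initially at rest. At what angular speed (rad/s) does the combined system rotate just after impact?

|ω_f| ≈ 0.872 rad/s

The axle reaction passes through the central axle and exerts no torque about it; angular momentum about the central axle is conserved through the impact.
I_p = ½(52.9)(1.44)² = 54.85 kg·m². Taking the sense of the package's angular momentum as positive, L_{package} = m v R = (7.84)(5.49)(1.44) = 61.98 kg·m²/s.
L_i = 0 + 61.98 = 61.98 kg·m²/s.
After sticking, I_f = I_p + m R² = 54.85 + (7.84)(1.44)² = 71.10 kg·m².
ω_f = L_i / I_f = 61.98 / 71.10 = 0.8717 rad/s.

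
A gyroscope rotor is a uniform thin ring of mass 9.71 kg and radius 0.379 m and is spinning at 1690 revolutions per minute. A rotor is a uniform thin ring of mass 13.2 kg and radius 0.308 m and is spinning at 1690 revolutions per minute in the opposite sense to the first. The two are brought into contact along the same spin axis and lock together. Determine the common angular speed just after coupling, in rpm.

The coupling torques are internal; angular momentum about the shared axis is conserved.
Moments of inertia: I_A = (9.71)(0.379)² = 1.395 kg·m²; I_B = (13.2)(0.308)² = 1.252 kg·m².
Taking A's sense as positive: L = (1.395)(1690) − (1.252)(1690) = 240.9 kg·m²·rpm.
Combined I = 1.395 + 1.252 = 2.647 kg·m².
ω_f = L / I = 240.9 / 2.647 = 91.01 rpm.

|ω_f| ≈ 91.0 rpm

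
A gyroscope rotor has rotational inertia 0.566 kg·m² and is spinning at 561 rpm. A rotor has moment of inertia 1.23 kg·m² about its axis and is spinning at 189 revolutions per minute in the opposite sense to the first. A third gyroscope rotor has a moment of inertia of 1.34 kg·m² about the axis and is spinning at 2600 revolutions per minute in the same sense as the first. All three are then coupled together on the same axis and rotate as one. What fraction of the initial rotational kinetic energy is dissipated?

fraction ≈ 0.562

The coupling torques are internal; angular momentum about the shared axis is conserved.
Taking A's sense as positive: L = (0.5660)(561) − (1.230)(189) + (1.340)(2600) = 3569 kg·m²·rpm.
Combined I = 0.5660 + 1.230 + 1.340 = 3.136 kg·m².
ω_f = L / I = 3569 / 3.136 = 1138 rpm.
KE_i = ½ΣIω² = 50890 J; KE_f = ½(3.136)(119.2)² = 22270 J.
Fraction dissipated = (KE_i − KE_f)/KE_i = 0.5623.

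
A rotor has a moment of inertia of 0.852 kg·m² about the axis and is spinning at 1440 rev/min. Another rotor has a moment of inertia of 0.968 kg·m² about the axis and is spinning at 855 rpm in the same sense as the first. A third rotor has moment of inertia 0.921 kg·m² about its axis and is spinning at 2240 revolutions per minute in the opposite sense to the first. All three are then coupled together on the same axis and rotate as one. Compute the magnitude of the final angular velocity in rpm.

The coupling torques are internal; angular momentum about the shared axis is conserved.
Taking A's sense as positive: L = (0.8520)(1440) + (0.9680)(855) − (0.9210)(2240) = -8.520 kg·m²·rpm.
Combined I = 0.8520 + 0.9680 + 0.9210 = 2.741 kg·m².
ω_f = L / I = -8.520 / 2.741 = -3.108 rpm.

|ω_f| ≈ 3.11 rpm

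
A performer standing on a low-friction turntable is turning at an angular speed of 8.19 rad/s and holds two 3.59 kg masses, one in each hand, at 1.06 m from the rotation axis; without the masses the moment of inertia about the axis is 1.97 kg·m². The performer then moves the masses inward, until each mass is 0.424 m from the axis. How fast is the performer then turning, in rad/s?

With no external torque about the axis, L is conserved: I₁ω₁ = I₂ω₂.
I₁ = 1.97 + 2(3.59)(1.06)² = 10.04 kg·m²; I₂ = 1.97 + 2(3.59)(0.424)² = 3.261 kg·m².
ω₂ = I₁ω₁ / I₂ = (10.04)(8.19 rad/s) / (3.261) = 25.21 rad/s.

ω₂ ≈ 25.2 rad/s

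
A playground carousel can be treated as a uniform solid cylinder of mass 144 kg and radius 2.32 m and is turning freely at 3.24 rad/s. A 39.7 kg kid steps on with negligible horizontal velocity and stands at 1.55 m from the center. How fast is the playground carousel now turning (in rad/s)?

The added mass arrives with no angular momentum about the center, and any external torque about the center is negligible, so the system's angular momentum is conserved.
I_p = ½(144)(2.32)² = 387.5 kg·m².
Added inertia Σmr² = (39.7)(1.55)² = 95.38 kg·m²; I_f = 387.5 + 95.38 = 482.9 kg·m².
ω_f = I_p ω_i / I_f = (387.5)(3.24) / 482.9 = 2.600 rad/s.

ω_f ≈ 2.60 rad/s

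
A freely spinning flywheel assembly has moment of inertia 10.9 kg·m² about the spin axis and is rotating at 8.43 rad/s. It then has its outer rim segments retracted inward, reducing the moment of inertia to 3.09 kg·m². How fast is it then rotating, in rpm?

ω₂ ≈ 284 rpm

Angular momentum about the spin axis is conserved since the torque about it is zero.
ω₂ = I₁ω₁ / I₂ = (10.90)(8.43 rad/s) / (3.090) = 29.74 rad/s = 284.0 rpm.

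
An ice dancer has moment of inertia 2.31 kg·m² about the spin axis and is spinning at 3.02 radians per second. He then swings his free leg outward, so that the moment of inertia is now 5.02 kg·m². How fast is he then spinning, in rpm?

No external torque acts about the spin axis, so angular momentum is conserved.
ω₂ = I₁ω₁ / I₂ = (2.310)(3.02 rad/s) / (5.020) = 1.390 rad/s = 13.27 rpm.

ω₂ ≈ 13.3 rpm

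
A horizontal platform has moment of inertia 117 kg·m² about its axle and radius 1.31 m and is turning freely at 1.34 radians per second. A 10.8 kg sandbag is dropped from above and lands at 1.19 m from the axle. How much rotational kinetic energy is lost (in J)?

No external torque acts about the axle; L_before = L_after.
Added inertia Σmr² = (10.8)(1.19)² = 15.29 kg·m²; I_f = 117.0 + 15.29 = 132.3 kg·m².
ω_f = I_p ω_i / I_f = (117.0)(1.34) / 132.3 = 1.185 rad/s.
KE_i = ½(117.0)(1.340 rad/s)² = 105.0 J; KE_f = ½(132.3)(1.185)² = 92.90 J.

energy lost ≈ 12.1 J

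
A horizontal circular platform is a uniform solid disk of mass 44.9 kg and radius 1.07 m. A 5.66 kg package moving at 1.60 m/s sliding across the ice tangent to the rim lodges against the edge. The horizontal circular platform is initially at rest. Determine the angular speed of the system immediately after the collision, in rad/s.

The axle reaction passes through the central axle and exerts no torque about it; angular momentum about the central axle is conserved through the impact.
I_p = ½(44.9)(1.07)² = 25.70 kg·m². Taking the sense of the package's angular momentum as positive, L_{package} = m v R = (5.66)(1.60)(1.07) = 9.690 kg·m²/s.
L_i = 0 + 9.690 = 9.690 kg·m²/s.
After sticking, I_f = I_p + m R² = 25.70 + (5.66)(1.07)² = 32.18 kg·m².
ω_f = L_i / I_f = 9.690 / 32.18 = 0.3011 rad/s.

|ω_f| ≈ 0.301 rad/s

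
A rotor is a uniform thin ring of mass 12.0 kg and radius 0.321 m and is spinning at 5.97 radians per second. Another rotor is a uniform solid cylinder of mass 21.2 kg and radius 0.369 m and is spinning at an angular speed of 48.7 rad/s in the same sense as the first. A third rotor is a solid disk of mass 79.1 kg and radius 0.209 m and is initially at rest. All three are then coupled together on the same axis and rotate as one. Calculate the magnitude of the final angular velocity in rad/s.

No external torque acts about the common axis, so total angular momentum is conserved.
Moments of inertia: I_A = (12.0)(0.321)² = 1.236 kg·m²; I_B = ½(21.2)(0.369)² = 1.443 kg·m²; I_C = ½(79.1)(0.209)² = 1.728 kg·m².
Taking A's sense as positive: L = (1.236)(5.97) + (1.443)(48.7) = 77.67 kg·m²·rad/s.
Combined I = 1.236 + 1.443 + 1.728 = 4.407 kg·m².
ω_f = L / I = 77.67 / 4.407 = 17.62 rad/s.

|ω_f| ≈ 17.6 rad/s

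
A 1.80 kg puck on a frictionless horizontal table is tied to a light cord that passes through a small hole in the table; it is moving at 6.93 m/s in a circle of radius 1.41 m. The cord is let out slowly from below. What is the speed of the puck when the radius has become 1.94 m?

The only horizontal force on the mass is along the cord (radial), so it exerts no torque about the hole and angular momentum m v r is conserved.
v₂ = v₁ r₁ / r₂ = (6.93)(1.41) / (1.94) = 5.037 m/s.

v₂ ≈ 5.04 m/s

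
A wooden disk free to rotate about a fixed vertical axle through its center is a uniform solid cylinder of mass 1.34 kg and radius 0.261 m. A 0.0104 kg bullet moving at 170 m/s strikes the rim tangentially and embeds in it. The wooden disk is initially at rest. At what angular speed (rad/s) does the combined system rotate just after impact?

About the axle the impulsive forces during the collision are internal, so angular momentum about that axis is conserved.
I_p = ½(1.34)(0.261)² = 0.04564 kg·m². Taking the sense of the bullet's angular momentum as positive, L_{bullet} = m v R = (0.0104)(170)(0.261) = 0.4614 kg·m²/s.
L_i = 0 + 0.4614 = 0.4614 kg·m²/s.
After sticking, I_f = I_p + m R² = 0.04564 + (0.0104)(0.261)² = 0.04635 kg·m².
ω_f = L_i / I_f = 0.4614 / 0.04635 = 9.956 rad/s.

|ω_f| ≈ 9.96 rad/s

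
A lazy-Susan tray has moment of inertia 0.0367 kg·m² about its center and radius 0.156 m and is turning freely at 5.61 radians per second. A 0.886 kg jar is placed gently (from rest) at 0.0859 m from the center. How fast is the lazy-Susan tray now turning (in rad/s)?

The added mass arrives with no angular momentum about the center, and any external torque about the center is negligible, so the system's angular momentum is conserved.
Added inertia Σmr² = (0.886)(0.0859)² = 0.006538 kg·m²; I_f = 0.03670 + 0.006538 = 0.04324 kg·m².
ω_f = I_p ω_i / I_f = (0.03670)(5.61) / 0.04324 = 4.762 rad/s.

ω_f ≈ 4.76 rad/s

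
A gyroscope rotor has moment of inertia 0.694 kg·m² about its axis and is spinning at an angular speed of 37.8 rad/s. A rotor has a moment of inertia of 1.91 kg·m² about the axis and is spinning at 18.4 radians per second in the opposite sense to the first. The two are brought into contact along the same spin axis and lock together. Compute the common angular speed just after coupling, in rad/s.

The coupling torques are internal; angular momentum about the shared axis is conserved.
Taking A's sense as positive: L = (0.6940)(37.8) − (1.910)(18.4) = -8.911 kg·m²·rad/s.
Combined I = 0.6940 + 1.910 = 2.604 kg·m².
ω_f = L / I = -8.911 / 2.604 = -3.422 rad/s.

|ω_f| ≈ 3.42 rad/s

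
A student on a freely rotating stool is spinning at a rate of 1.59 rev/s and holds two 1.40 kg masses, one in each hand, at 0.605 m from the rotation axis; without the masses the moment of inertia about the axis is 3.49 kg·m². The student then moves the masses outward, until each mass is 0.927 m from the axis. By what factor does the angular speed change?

No external torque acts about the spin axis, so angular momentum is conserved.
I₁ = 3.49 + 2(1.40)(0.605)² = 4.515 kg·m²; I₂ = 3.49 + 2(1.40)(0.927)² = 5.896 kg·m².
ω₂/ω₁ = I₁/I₂ = 4.515 / 5.896 = 0.7657.

ω₂/ω₁ ≈ 0.766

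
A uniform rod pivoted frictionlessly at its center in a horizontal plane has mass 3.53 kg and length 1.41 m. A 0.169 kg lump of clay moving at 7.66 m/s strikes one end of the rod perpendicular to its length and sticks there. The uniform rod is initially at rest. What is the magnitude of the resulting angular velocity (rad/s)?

The axle reaction passes through the pivot and exerts no torque about it; angular momentum about the pivot is conserved through the impact.
I_p = (1/12)(3.53)(1.41)² = 0.5848 kg·m². Taking the sense of the lump of clay's angular momentum as positive, L_{lump} = m v R = (0.169)(7.66)(1.41/2) = 0.9127 kg·m²/s.
L_i = 0 + 0.9127 = 0.9127 kg·m²/s.
After sticking, I_f = I_p + m R² = 0.5848 + (0.169)(1.41/2)² = 0.6688 kg·m².
ω_f = L_i / I_f = 0.9127 / 0.6688 = 1.365 rad/s.

|ω_f| ≈ 1.36 rad/s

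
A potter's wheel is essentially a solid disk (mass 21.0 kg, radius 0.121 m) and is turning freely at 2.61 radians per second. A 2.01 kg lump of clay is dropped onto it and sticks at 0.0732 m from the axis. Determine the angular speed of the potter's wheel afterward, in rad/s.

ω_f ≈ 2.44 rad/s

No external torque acts about the axis; L_before = L_after.
I_p = ½(21.0)(0.121)² = 0.1537 kg·m².
Added inertia Σmr² = (2.01)(0.0732)² = 0.01077 kg·m²; I_f = 0.1537 + 0.01077 = 0.1645 kg·m².
ω_f = I_p ω_i / I_f = (0.1537)(2.61) / 0.1645 = 2.439 rad/s.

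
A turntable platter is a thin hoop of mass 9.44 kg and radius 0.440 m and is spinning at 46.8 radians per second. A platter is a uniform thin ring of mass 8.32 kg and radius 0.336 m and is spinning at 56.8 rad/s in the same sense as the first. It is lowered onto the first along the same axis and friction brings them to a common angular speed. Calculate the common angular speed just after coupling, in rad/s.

No external torque acts about the common axis, so total angular momentum is conserved.
Moments of inertia: I_A = (9.44)(0.440)² = 1.828 kg·m²; I_B = (8.32)(0.336)² = 0.9393 kg·m².
Taking A's sense as positive: L = (1.828)(46.8) + (0.9393)(56.8) = 138.9 kg·m²·rad/s.
Combined I = 1.828 + 0.9393 = 2.767 kg·m².
ω_f = L / I = 138.9 / 2.767 = 50.19 rad/s.

|ω_f| ≈ 50.2 rad/s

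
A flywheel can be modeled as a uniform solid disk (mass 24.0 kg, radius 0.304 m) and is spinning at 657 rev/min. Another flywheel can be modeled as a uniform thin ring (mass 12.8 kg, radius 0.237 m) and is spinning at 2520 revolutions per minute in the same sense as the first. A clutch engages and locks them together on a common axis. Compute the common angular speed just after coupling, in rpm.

The coupling torques are internal; angular momentum about the shared axis is conserved.
Moments of inertia: I_A = ½(24.0)(0.304)² = 1.109 kg·m²; I_B = (12.8)(0.237)² = 0.7190 kg·m².
Taking A's sense as positive: L = (1.109)(657) + (0.7190)(2520) = 2540 kg·m²·rpm.
Combined I = 1.109 + 0.7190 = 1.828 kg·m².
ω_f = L / I = 2540 / 1.828 = 1390 rpm.

|ω_f| ≈ 1390 rpm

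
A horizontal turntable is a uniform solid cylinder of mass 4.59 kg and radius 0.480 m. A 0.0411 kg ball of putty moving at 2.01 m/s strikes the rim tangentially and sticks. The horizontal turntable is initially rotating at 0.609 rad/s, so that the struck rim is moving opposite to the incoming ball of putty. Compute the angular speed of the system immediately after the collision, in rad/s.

About the axle the impulsive forces during the collision are internal, so angular momentum about that axis is conserved.
I_p = ½(4.59)(0.480)² = 0.5288 kg·m². Taking the sense of the ball of putty's angular momentum as positive, L_{ball} = m v R = (0.0411)(2.01)(0.480) = 0.03965 kg·m²/s.
L_i = −I_p ω_p + m v R = −(0.5288)(0.609) + 0.03965 = -0.2824 kg·m²/s.
After sticking, I_f = I_p + m R² = 0.5288 + (0.0411)(0.480)² = 0.5382 kg·m².
ω_f = L_i / I_f = -0.2824 / 0.5382 = -0.5246 rad/s.

|ω_f| ≈ 0.525 rad/s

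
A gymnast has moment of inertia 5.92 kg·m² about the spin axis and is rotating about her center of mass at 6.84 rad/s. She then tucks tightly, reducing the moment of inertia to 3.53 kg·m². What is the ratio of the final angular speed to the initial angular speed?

Angular momentum about the spin axis is conserved since the torque about it is zero.
ω₂/ω₁ = I₁/I₂ = 5.920 / 3.530 = 1.677.

ω₂/ω₁ ≈ 1.68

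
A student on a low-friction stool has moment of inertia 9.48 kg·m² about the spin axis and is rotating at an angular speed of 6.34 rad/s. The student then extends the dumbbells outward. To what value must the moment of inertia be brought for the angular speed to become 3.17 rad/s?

I₂ ≈ 19.0 kg·m²

No external torque acts about the spin axis, so angular momentum is conserved.
I₂ = I₁ω₁ / ω₂ = (9.48)(6.34) / (3.17) = 18.96 kg·m².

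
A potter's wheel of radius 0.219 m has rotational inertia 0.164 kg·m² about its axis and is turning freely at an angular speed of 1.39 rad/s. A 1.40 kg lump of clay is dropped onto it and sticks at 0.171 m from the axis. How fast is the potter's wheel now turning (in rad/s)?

ω_f ≈ 1.11 rad/s

The added mass arrives with no angular momentum about the axis, and any external torque about the axis is negligible, so the system's angular momentum is conserved.
Added inertia Σmr² = (1.40)(0.171)² = 0.04094 kg·m²; I_f = 0.1640 + 0.04094 = 0.2049 kg·m².
ω_f = I_p ω_i / I_f = (0.1640)(1.39) / 0.2049 = 1.112 rad/s.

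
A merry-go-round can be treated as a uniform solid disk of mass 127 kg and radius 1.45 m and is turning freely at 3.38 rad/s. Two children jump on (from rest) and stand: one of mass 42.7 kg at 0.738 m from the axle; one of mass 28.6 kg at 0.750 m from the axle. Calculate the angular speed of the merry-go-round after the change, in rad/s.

The added mass arrives with no angular momentum about the axle, and any external torque about the axle is negligible, so the system's angular momentum is conserved.
I_p = ½(127)(1.45)² = 133.5 kg·m².
Added inertia Σmr² = (42.7)(0.738)² + (28.6)(0.750)² = 39.34 kg·m²; I_f = 133.5 + 39.34 = 172.9 kg·m².
ω_f = I_p ω_i / I_f = (133.5)(3.38) / 172.9 = 2.611 rad/s.

ω_f ≈ 2.61 rad/s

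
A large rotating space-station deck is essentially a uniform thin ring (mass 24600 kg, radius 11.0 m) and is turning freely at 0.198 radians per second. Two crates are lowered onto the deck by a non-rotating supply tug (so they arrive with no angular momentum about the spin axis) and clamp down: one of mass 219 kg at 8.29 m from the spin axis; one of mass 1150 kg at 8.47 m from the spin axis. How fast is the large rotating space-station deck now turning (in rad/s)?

No external torque acts about the spin axis; L_before = L_after.
I_p = (24600)(11.0)² = 2.977e+06 kg·m².
Added inertia Σmr² = (219)(8.29)² + (1150)(8.47)² = 97550 kg·m²; I_f = 2.977e+06 + 97550 = 3.074e+06 kg·m².
ω_f = I_p ω_i / I_f = (2.977e+06)(0.198) / 3.074e+06 = 0.1917 rad/s.

ω_f ≈ 0.192 rad/s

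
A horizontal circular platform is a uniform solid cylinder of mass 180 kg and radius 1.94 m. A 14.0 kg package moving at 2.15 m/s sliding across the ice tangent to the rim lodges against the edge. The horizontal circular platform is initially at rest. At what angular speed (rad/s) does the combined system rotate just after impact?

About the central axle the impulsive forces during the collision are internal, so angular momentum about that axis is conserved.
I_p = ½(180)(1.94)² = 338.7 kg·m². Taking the sense of the package's angular momentum as positive, L_{package} = m v R = (14.0)(2.15)(1.94) = 58.39 kg·m²/s.
L_i = 0 + 58.39 = 58.39 kg·m²/s.
After sticking, I_f = I_p + m R² = 338.7 + (14.0)(1.94)² = 391.4 kg·m².
ω_f = L_i / I_f = 58.39 / 391.4 = 0.1492 rad/s.

|ω_f| ≈ 0.149 rad/s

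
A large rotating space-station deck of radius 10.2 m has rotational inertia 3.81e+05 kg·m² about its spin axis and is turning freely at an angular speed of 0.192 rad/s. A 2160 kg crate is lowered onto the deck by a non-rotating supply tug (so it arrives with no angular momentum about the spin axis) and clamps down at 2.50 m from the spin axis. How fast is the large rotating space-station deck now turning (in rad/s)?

The added mass arrives with no angular momentum about the spin axis, and any external torque about the spin axis is negligible, so the system's angular momentum is conserved.
Added inertia Σmr² = (2160)(2.50)² = 13500 kg·m²; I_f = 3.810e+05 + 13500 = 3.945e+05 kg·m².
ω_f = I_p ω_i / I_f = (3.810e+05)(0.192) / 3.945e+05 = 0.1854 rad/s.

ω_f ≈ 0.185 rad/s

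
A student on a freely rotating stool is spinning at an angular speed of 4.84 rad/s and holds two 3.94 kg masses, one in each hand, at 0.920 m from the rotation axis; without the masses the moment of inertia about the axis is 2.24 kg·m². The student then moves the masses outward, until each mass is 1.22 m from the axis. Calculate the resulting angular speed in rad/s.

No external torque acts about the spin axis, so angular momentum is conserved.
I₁ = 2.24 + 2(3.94)(0.920)² = 8.910 kg·m²; I₂ = 2.24 + 2(3.94)(1.22)² = 13.97 kg·m².
ω₂ = I₁ω₁ / I₂ = (8.910)(4.84 rad/s) / (13.97) = 3.087 rad/s.

ω₂ ≈ 3.09 rad/s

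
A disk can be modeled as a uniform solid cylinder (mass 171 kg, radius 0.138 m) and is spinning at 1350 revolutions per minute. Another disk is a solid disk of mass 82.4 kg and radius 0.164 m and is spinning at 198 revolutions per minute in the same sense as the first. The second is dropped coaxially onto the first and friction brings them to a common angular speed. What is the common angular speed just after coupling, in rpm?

No external torque acts about the common axis, so total angular momentum is conserved.
Moments of inertia: I_A = ½(171)(0.138)² = 1.628 kg·m²; I_B = ½(82.4)(0.164)² = 1.108 kg·m².
Taking A's sense as positive: L = (1.628)(1350) + (1.108)(198) = 2418 kg·m²·rpm.
Combined I = 1.628 + 1.108 = 2.736 kg·m².
ω_f = L / I = 2418 / 2.736 = 883.5 rpm.

|ω_f| ≈ 883 rpm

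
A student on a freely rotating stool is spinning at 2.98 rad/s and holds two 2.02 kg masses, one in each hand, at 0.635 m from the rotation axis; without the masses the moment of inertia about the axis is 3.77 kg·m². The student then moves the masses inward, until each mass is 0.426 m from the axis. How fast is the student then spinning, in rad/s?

No external torque acts about the spin axis, so angular momentum is conserved.
I₁ = 3.77 + 2(2.02)(0.635)² = 5.399 kg·m²; I₂ = 3.77 + 2(2.02)(0.426)² = 4.503 kg·m².
ω₂ = I₁ω₁ / I₂ = (5.399)(2.98 rad/s) / (4.503) = 3.573 rad/s.

ω₂ ≈ 3.57 rad/s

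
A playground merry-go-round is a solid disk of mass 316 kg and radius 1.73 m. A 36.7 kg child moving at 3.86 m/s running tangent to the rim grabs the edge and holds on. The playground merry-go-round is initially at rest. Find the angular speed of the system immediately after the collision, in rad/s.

About the axle the impulsive forces during the collision are internal, so angular momentum about that axis is conserved.
I_p = ½(316)(1.73)² = 472.9 kg·m². Taking the sense of the child's angular momentum as positive, L_{child} = m v R = (36.7)(3.86)(1.73) = 245.1 kg·m²/s.
L_i = 0 + 245.1 = 245.1 kg·m²/s.
After sticking, I_f = I_p + m R² = 472.9 + (36.7)(1.73)² = 582.7 kg·m².
ω_f = L_i / I_f = 245.1 / 582.7 = 0.4206 rad/s.

|ω_f| ≈ 0.421 rad/s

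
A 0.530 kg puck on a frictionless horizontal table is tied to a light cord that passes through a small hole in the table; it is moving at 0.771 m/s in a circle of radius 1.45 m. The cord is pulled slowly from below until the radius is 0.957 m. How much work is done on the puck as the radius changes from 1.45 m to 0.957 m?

W ≈ 0.204 J

Central (radial) force ⇒ zero torque about the center ⇒ m v r is constant.
v₂ = v₁ r₁ / r₂ = (0.771)(1.45) / (0.957) = 1.168 m/s.
W = ΔKE = ½m(v₂² − v₁²) = 0.2041 J.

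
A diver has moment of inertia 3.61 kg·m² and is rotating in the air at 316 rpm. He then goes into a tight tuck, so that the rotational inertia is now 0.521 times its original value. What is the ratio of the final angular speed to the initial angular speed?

No external torque acts about the spin axis, so angular momentum is conserved.
I₂ = 0.521 × 3.61 = 1.881 kg·m².
ω₂/ω₁ = I₁/I₂ = 3.610 / 1.881 = 1.919.

ω₂/ω₁ ≈ 1.92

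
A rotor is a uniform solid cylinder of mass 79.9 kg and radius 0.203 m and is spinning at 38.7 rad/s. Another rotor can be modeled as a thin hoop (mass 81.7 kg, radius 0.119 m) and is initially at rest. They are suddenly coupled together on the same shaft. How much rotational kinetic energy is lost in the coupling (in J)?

The coupling torques are internal; angular momentum about the shared axis is conserved.
Moments of inertia: I_A = ½(79.9)(0.203)² = 1.646 kg·m²; I_B = (81.7)(0.119)² = 1.157 kg·m².
Taking A's sense as positive: L = (1.646)(38.7) = 63.71 kg·m²·rad/s.
Combined I = 1.646 + 1.157 = 2.803 kg·m².
ω_f = L / I = 63.71 / 2.803 = 22.73 rad/s.
KE_i = ½ΣIω² = 1233 J; KE_f = ½(2.803)(22.73)² = 724.0 J.

ΔKE lost ≈ 509 J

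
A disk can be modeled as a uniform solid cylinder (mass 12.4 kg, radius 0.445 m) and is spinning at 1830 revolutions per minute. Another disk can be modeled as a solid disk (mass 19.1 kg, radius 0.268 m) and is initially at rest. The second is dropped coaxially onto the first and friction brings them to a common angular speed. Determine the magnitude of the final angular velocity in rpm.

No external torque acts about the common axis, so total angular momentum is conserved.
Moments of inertia: I_A = ½(12.4)(0.445)² = 1.228 kg·m²; I_B = ½(19.1)(0.268)² = 0.6859 kg·m².
Taking A's sense as positive: L = (1.228)(1830) = 2247 kg·m²·rpm.
Combined I = 1.228 + 0.6859 = 1.914 kg·m².
ω_f = L / I = 2247 / 1.914 = 1174 rpm.

|ω_f| ≈ 1170 rpm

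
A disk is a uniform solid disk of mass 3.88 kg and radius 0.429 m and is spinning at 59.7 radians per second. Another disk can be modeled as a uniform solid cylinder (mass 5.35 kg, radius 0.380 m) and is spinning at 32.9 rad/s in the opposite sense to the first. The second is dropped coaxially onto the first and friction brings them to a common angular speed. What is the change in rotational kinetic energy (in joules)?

No external torque acts about the common axis, so total angular momentum is conserved.
Moments of inertia: I_A = ½(3.88)(0.429)² = 0.3570 kg·m²; I_B = ½(5.35)(0.380)² = 0.3863 kg·m².
Taking A's sense as positive: L = (0.3570)(59.7) − (0.3863)(32.9) = 8.607 kg·m²·rad/s.
Combined I = 0.3570 + 0.3863 = 0.7433 kg·m².
ω_f = L / I = 8.607 / 0.7433 = 11.58 rad/s.
KE_i = ½ΣIω² = 845.3 J; KE_f = ½(0.7433)(11.58)² = 49.83 J.

ΔKE ≈ -795 J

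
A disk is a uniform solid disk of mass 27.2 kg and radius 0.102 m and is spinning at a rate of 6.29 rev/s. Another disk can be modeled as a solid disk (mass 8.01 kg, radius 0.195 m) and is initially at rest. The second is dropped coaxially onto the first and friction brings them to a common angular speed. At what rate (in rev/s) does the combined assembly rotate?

No external torque acts about the common axis, so total angular momentum is conserved.
Moments of inertia: I_A = ½(27.2)(0.102)² = 0.1415 kg·m²; I_B = ½(8.01)(0.195)² = 0.1523 kg·m².
Taking A's sense as positive: L = (0.1415)(6.29) = 0.8900 kg·m²·rev/s.
Combined I = 0.1415 + 0.1523 = 0.2938 kg·m².
ω_f = L / I = 0.8900 / 0.2938 = 3.029 rev/s.

|ω_f| ≈ 3.03 rev/s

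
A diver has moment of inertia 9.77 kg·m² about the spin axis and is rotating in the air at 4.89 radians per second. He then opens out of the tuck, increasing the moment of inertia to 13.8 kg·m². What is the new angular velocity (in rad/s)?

ω₂ ≈ 3.46 rad/s

Angular momentum about the spin axis is conserved since the torque about it is zero.
ω₂ = I₁ω₁ / I₂ = (9.770)(4.89 rad/s) / (13.80) = 3.462 rad/s.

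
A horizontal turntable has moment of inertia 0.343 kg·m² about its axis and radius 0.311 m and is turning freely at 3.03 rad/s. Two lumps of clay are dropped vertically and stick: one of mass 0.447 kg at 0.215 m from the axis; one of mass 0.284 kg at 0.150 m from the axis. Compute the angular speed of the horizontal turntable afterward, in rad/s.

The added mass arrives with no angular momentum about the axis, and any external torque about the axis is negligible, so the system's angular momentum is conserved.
Added inertia Σmr² = (0.447)(0.215)² + (0.284)(0.150)² = 0.02705 kg·m²; I_f = 0.3430 + 0.02705 = 0.3701 kg·m².
ω_f = I_p ω_i / I_f = (0.3430)(3.03) / 0.3701 = 2.808 rad/s.

ω_f ≈ 2.81 rad/s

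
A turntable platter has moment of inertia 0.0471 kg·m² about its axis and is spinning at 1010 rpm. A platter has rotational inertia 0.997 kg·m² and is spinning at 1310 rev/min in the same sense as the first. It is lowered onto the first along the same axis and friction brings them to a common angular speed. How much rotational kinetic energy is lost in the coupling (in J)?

ΔKE lost ≈ 22.2 J

No external torque acts about the common axis, so total angular momentum is conserved.
Taking A's sense as positive: L = (0.04710)(1010) + (0.9970)(1310) = 1354 kg·m²·rpm.
Combined I = 0.04710 + 0.9970 = 1.044 kg·m².
ω_f = L / I = 1354 / 1.044 = 1296 rpm.
KE_i = ½ΣIω² = 9645 J; KE_f = ½(1.044)(135.8)² = 9623 J.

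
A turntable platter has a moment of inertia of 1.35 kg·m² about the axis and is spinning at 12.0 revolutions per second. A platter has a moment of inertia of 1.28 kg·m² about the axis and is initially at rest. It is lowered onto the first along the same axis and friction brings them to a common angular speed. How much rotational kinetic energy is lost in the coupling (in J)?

The coupling torques are internal; angular momentum about the shared axis is conserved.
Taking A's sense as positive: L = (1.350)(12.0) = 16.20 kg·m²·rev/s.
Combined I = 1.350 + 1.280 = 2.630 kg·m².
ω_f = L / I = 16.20 / 2.630 = 6.160 rev/s.
KE_i = ½ΣIω² = 3837 J; KE_f = ½(2.630)(38.70)² = 1970 J.

ΔKE lost ≈ 1870 J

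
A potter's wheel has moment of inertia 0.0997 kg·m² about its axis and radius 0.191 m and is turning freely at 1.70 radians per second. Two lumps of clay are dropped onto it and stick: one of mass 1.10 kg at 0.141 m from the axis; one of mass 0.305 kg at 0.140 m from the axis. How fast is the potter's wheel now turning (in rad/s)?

ω_f ≈ 1.33 rad/s

The added mass arrives with no angular momentum about the axis, and any external torque about the axis is negligible, so the system's angular momentum is conserved.
Added inertia Σmr² = (1.10)(0.141)² + (0.305)(0.140)² = 0.02785 kg·m²; I_f = 0.09970 + 0.02785 = 0.1275 kg·m².
ω_f = I_p ω_i / I_f = (0.09970)(1.70) / 0.1275 = 1.329 rad/s.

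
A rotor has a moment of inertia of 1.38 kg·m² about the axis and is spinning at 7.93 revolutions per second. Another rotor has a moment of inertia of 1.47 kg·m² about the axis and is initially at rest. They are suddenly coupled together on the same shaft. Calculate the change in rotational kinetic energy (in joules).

No external torque acts about the common axis, so total angular momentum is conserved.
Taking A's sense as positive: L = (1.380)(7.93) = 10.94 kg·m²·rev/s.
Combined I = 1.380 + 1.470 = 2.850 kg·m².
ω_f = L / I = 10.94 / 2.850 = 3.840 rev/s.
KE_i = ½ΣIω² = 1713 J; KE_f = ½(2.850)(24.13)² = 829.4 J.

ΔKE ≈ -884 J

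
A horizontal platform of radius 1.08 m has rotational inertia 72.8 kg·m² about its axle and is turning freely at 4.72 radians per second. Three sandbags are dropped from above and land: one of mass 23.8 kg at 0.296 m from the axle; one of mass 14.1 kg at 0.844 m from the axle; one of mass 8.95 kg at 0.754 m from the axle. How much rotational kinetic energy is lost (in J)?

energy lost ≈ 155 J

No external torque acts about the axle; L_before = L_after.
Added inertia Σmr² = (23.8)(0.296)² + (14.1)(0.844)² + (8.95)(0.754)² = 17.22 kg·m²; I_f = 72.80 + 17.22 = 90.02 kg·m².
ω_f = I_p ω_i / I_f = (72.80)(4.72) / 90.02 = 3.817 rad/s.
KE_i = ½(72.80)(4.720 rad/s)² = 810.9 J; KE_f = ½(90.02)(3.817)² = 655.8 J.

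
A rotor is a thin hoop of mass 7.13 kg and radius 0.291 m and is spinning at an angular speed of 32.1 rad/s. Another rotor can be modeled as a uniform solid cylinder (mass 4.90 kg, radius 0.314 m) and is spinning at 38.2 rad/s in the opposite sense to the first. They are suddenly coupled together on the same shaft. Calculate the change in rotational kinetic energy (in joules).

ΔKE ≈ -426 J

The coupling torques are internal; angular momentum about the shared axis is conserved.
Moments of inertia: I_A = (7.13)(0.291)² = 0.6038 kg·m²; I_B = ½(4.90)(0.314)² = 0.2416 kg·m².
Taking A's sense as positive: L = (0.6038)(32.1) − (0.2416)(38.2) = 10.15 kg·m²·rad/s.
Combined I = 0.6038 + 0.2416 = 0.8453 kg·m².
ω_f = L / I = 10.15 / 0.8453 = 12.01 rad/s.
KE_i = ½ΣIω² = 487.3 J; KE_f = ½(0.8453)(12.01)² = 60.98 J.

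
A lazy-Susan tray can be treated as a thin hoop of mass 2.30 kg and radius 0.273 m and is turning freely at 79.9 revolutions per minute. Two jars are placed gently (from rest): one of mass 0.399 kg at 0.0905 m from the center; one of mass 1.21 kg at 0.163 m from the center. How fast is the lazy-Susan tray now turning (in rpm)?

No external torque acts about the center; L_before = L_after.
I_p = (2.30)(0.273)² = 0.1714 kg·m².
Added inertia Σmr² = (0.399)(0.0905)² + (1.21)(0.163)² = 0.03542 kg·m²; I_f = 0.1714 + 0.03542 = 0.2068 kg·m².
ω_f = I_p ω_i / I_f = (0.1714)(79.9) / 0.2068 = 66.22 rpm.

ω_f ≈ 66.2 rpm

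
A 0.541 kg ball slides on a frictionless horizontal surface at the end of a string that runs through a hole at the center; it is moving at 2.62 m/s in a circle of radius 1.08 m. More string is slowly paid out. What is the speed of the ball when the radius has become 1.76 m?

Central (radial) force ⇒ zero torque about the center ⇒ m v r is constant.
v₂ = v₁ r₁ / r₂ = (2.62)(1.08) / (1.76) = 1.608 m/s.

v₂ ≈ 1.61 m/s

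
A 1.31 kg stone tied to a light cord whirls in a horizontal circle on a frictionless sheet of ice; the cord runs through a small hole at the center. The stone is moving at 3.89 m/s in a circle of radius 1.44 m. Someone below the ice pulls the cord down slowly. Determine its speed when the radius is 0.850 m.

The only horizontal force on the mass is along the cord (radial), so it exerts no torque about the hole and angular momentum m v r is conserved.
v₂ = v₁ r₁ / r₂ = (3.89)(1.44) / (0.850) = 6.590 m/s.

v₂ ≈ 6.59 m/s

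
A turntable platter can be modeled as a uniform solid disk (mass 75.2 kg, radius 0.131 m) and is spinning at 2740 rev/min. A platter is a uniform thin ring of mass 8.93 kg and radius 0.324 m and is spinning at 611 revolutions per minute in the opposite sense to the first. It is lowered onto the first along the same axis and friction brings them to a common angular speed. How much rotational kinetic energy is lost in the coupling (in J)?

ΔKE lost ≈ 23500 J

No external torque acts about the common axis, so total angular momentum is conserved.
Moments of inertia: I_A = ½(75.2)(0.131)² = 0.6453 kg·m²; I_B = (8.93)(0.324)² = 0.9374 kg·m².
Taking A's sense as positive: L = (0.6453)(2740) − (0.9374)(611) = 1195 kg·m²·rpm.
Combined I = 0.6453 + 0.9374 = 1.583 kg·m².
ω_f = L / I = 1195 / 1.583 = 755.2 rpm.
KE_i = ½ΣIω² = 28480 J; KE_f = ½(1.583)(79.08)² = 4949 J.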